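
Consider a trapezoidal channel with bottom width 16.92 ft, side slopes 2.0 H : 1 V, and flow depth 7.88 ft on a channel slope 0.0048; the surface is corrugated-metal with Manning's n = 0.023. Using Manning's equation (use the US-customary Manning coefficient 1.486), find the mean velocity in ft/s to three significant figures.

A = (b + z·y)·y = (16.92 + 2.0×7.88)×7.88 = 257.5 ft²
P = b + 2y√(1+z²) = 16.92 + 2×7.88×√(1+2.0²) = 52.16 ft
R = A/P = 257.5/52.16 = 4.937 ft
Q = (1.486/n)·A·R^(2/3)·S^(1/2) = (1.486/0.023) × 257.5 × 4.937^(2/3) × 0.0048^(1/2) = 3342 ft³/s
V = Q/A = 3342/257.5 = 12.98 ft/s

13.0 ft/s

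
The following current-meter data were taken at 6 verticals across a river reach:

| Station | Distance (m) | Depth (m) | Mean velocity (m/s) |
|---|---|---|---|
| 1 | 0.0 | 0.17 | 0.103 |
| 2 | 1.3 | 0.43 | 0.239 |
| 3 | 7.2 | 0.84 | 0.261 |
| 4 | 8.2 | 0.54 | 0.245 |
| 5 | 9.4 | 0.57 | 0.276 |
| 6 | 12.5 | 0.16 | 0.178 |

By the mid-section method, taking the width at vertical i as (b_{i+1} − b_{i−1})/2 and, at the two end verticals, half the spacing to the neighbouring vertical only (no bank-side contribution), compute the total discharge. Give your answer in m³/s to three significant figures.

1.67 m³/s

w_1 = (1.3 − 0.0)/2 = 0.65 m; q_1 = 0.103 × 0.17 × 0.65 = 0.01138 m³/s
w_2 = (7.2 − 0.0)/2 = 3.6 m; q_2 = 0.239 × 0.43 × 3.6 = 0.3700 m³/s
w_3 = (8.2 − 1.3)/2 = 3.45 m; q_3 = 0.261 × 0.84 × 3.45 = 0.7564 m³/s
w_4 = (9.4 − 7.2)/2 = 1.1 m; q_4 = 0.245 × 0.54 × 1.1 = 0.1455 m³/s
w_5 = (12.5 − 8.2)/2 = 2.15 m; q_5 = 0.276 × 0.57 × 2.15 = 0.3382 m³/s
w_6 = (12.5 − 9.4)/2 = 1.55 m; q_6 = 0.178 × 0.16 × 1.55 = 0.04414 m³/s
Q = Σ qᵢ = 1.666 m³/s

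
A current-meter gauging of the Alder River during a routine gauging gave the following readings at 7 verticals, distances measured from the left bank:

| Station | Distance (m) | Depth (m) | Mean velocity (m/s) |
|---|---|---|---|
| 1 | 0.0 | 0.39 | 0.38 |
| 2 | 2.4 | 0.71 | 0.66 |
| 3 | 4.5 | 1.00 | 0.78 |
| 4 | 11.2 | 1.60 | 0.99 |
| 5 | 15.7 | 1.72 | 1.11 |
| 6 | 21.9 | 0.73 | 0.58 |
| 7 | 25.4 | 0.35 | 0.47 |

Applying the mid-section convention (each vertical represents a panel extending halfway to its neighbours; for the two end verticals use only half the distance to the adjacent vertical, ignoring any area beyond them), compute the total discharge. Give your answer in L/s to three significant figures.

w_1 = (2.4 − 0.0)/2 = 1.2 m; q_1 = 0.38 × 0.39 × 1.2 = 0.1778 m³/s
w_2 = (4.5 − 0.0)/2 = 2.25 m; q_2 = 0.66 × 0.71 × 2.25 = 1.054 m³/s
w_3 = (11.2 − 2.4)/2 = 4.4 m; q_3 = 0.78 × 1.00 × 4.4 = 3.432 m³/s
w_4 = (15.7 − 4.5)/2 = 5.6 m; q_4 = 0.99 × 1.60 × 5.6 = 8.870 m³/s
w_5 = (21.9 − 11.2)/2 = 5.35 m; q_5 = 1.11 × 1.72 × 5.35 = 10.21 m³/s
w_6 = (25.4 − 15.7)/2 = 4.85 m; q_6 = 0.58 × 0.73 × 4.85 = 2.053 m³/s
w_7 = (25.4 − 21.9)/2 = 1.75 m; q_7 = 0.47 × 0.35 × 1.75 = 0.2879 m³/s
Q = Σ qᵢ = 26.09 m³/s
= 26.09 × 1000 = 26090 L/s

26100 L/s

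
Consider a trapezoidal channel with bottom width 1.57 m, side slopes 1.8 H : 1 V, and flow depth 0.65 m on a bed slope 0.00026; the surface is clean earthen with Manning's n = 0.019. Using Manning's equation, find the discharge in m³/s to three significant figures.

A = (b + z·y)·y = (1.57 + 1.8×0.65)×0.65 = 1.781 m²
P = b + 2y√(1+z²) = 1.57 + 2×0.65×√(1+1.8²) = 4.247 m
R = A/P = 1.781/4.247 = 0.4194 m
Q = (1/n)·A·R^(2/3)·S^(1/2) = (1/0.019) × 1.781 × 0.4194^(2/3) × 0.00026^(1/2) = 0.8468 m³/s

0.847 m³/s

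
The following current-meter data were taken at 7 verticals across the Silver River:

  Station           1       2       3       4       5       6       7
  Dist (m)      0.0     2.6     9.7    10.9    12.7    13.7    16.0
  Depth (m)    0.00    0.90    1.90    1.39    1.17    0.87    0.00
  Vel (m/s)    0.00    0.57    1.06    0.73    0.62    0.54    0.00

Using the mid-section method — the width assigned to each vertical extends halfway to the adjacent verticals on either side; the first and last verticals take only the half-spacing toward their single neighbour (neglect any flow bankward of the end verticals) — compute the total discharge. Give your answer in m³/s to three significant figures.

w_2 = (9.7 − 0.0)/2 = 4.85 m; q_2 = 0.57 × 0.90 × 4.85 = 2.488 m³/s
w_3 = (10.9 − 2.6)/2 = 4.15 m; q_3 = 1.06 × 1.90 × 4.15 = 8.358 m³/s
w_4 = (12.7 − 9.7)/2 = 1.5 m; q_4 = 0.73 × 1.39 × 1.5 = 1.522 m³/s
w_5 = (13.7 − 10.9)/2 = 1.4 m; q_5 = 0.62 × 1.17 × 1.4 = 1.016 m³/s
w_6 = (16.0 − 12.7)/2 = 1.65 m; q_6 = 0.54 × 0.87 × 1.65 = 0.7752 m³/s
Stations 1, 7 contribute zero (depth or velocity is 0).
Q = Σ qᵢ = 14.16 m³/s

14.2 m³/s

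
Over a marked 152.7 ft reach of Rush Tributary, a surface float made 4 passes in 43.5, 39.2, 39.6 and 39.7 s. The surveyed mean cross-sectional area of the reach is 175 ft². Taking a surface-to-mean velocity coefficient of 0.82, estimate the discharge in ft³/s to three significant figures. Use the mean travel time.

541 ft³/s

t̄ = (43.5 + 39.2 + 39.6 + 39.7) / 4 = 40.5 s
v_surface = L / t̄ = 152.7 / 40.5 = 3.770 ft/s
v_mean = 0.82 × 3.770 = 3.092 ft/s
Q = A × v_mean = 175 × 3.092 = 541.0 ft³/s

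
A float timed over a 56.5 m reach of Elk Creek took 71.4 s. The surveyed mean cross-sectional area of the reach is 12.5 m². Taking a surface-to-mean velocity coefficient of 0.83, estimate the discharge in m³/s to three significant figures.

v_surface = L / t̄ = 56.5 / 71.4 = 0.7913 m/s
v_mean = 0.83 × 0.7913 = 0.6568 m/s
Q = A × v_mean = 12.5 × 0.6568 = 8.210 m³/s

8.21 m³/s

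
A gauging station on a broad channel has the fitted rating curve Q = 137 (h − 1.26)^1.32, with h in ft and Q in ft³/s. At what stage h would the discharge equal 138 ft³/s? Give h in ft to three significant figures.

2.27 ft

h − h₀ = (Q/C)^(1/b) = (138/137)^(1/1.32) = 1.006 ft
h = 1.26 + 1.006 = 2.266 ft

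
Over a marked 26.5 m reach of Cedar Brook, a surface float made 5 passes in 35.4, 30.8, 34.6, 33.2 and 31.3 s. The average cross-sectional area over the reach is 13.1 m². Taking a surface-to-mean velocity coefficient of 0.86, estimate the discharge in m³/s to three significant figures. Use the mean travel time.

9.03 m³/s

t̄ = (35.4 + 30.8 + 34.6 + 33.2 + 31.3) / 5 = 33.06 s
v_surface = L / t̄ = 26.5 / 33.06 = 0.8016 m/s
v_mean = 0.86 × 0.8016 = 0.6894 m/s
Q = A × v_mean = 13.1 × 0.6894 = 9.031 m³/s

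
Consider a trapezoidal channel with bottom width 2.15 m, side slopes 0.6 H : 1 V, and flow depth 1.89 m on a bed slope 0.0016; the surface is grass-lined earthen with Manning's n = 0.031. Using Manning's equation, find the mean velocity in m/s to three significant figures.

A = (b + z·y)·y = (2.15 + 0.6×1.89)×1.89 = 6.207 m²
P = b + 2y√(1+z²) = 2.15 + 2×1.89×√(1+0.6²) = 6.558 m
R = A/P = 6.207/6.558 = 0.9464 m
Q = (1/n)·A·R^(2/3)·S^(1/2) = (1/0.031) × 6.207 × 0.9464^(2/3) × 0.0016^(1/2) = 7.720 m³/s
V = Q/A = 7.720/6.207 = 1.244 m/s

1.24 m/s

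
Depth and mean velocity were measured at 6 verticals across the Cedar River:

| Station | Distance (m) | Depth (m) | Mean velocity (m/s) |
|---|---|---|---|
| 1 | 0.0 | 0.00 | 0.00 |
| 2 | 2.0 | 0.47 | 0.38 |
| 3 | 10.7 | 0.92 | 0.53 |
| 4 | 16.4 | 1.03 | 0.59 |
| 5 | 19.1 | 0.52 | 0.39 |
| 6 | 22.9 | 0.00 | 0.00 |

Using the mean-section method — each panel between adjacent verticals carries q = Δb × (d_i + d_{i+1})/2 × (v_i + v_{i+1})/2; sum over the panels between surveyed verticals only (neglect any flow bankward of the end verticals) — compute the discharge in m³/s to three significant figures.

7.17 m³/s

Panel 1-2: Δb = 2 m, d̄ = (0.00+0.47)/2 = 0.235, v̄ = (0.00+0.38)/2 = 0.19 → q = 2×0.235×0.19 = 0.08930 m³/s
Panel 2-3: Δb = 8.7 m, d̄ = (0.47+0.92)/2 = 0.695, v̄ = (0.38+0.53)/2 = 0.455 → q = 8.7×0.695×0.455 = 2.751 m³/s
Panel 3-4: Δb = 5.7 m, d̄ = (0.92+1.03)/2 = 0.975, v̄ = (0.53+0.59)/2 = 0.56 → q = 5.7×0.975×0.56 = 3.112 m³/s
Panel 4-5: Δb = 2.7 m, d̄ = (1.03+0.52)/2 = 0.775, v̄ = (0.59+0.39)/2 = 0.49 → q = 2.7×0.775×0.49 = 1.025 m³/s
Panel 5-6: Δb = 3.8 m, d̄ = (0.52+0.00)/2 = 0.26, v̄ = (0.39+0.00)/2 = 0.195 → q = 3.8×0.26×0.195 = 0.1927 m³/s
Q = Σ q = 7.171 m³/s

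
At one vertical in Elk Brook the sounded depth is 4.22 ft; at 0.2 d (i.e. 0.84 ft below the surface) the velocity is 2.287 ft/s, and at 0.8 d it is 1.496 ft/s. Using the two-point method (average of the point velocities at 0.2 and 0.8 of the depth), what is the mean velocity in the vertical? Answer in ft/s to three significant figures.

v̄ = (2.287 + 1.496) / 2 = 1.892 ft/s

1.89 ft/s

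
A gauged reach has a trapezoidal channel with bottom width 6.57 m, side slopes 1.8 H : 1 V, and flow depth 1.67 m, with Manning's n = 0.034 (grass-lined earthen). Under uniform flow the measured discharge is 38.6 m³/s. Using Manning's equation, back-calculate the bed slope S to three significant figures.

A = (b + z·y)·y = (6.57 + 1.8×1.67)×1.67 = 15.99 m²
P = b + 2y√(1+z²) = 6.57 + 2×1.67×√(1+1.8²) = 13.45 m
R = A/P = 15.99/13.45 = 1.189 m
S = (Q·n / (1·A·R^(2/3)))² = (38.6×0.034 / (1×15.99×1.122))² = 0.005345

0.00535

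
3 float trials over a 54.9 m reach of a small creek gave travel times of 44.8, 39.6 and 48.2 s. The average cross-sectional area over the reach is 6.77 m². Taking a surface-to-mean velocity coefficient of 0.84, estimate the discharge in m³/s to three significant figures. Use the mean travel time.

t̄ = (44.8 + 39.6 + 48.2) / 3 = 44.2 s
v_surface = L / t̄ = 54.9 / 44.2 = 1.242 m/s
v_mean = 0.84 × 1.242 = 1.043 m/s
Q = A × v_mean = 6.77 × 1.043 = 7.063 m³/s

7.06 m³/s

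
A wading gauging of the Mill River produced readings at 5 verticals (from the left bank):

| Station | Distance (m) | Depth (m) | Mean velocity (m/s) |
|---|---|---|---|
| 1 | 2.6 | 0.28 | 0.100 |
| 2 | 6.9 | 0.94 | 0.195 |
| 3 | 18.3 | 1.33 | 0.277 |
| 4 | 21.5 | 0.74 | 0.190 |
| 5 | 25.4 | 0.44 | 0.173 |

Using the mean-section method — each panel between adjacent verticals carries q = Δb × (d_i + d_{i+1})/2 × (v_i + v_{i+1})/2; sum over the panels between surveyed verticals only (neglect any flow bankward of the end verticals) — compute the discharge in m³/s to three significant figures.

4.63 m³/s

Panel 1-2: Δb = 4.3 m, d̄ = (0.28+0.94)/2 = 0.61, v̄ = (0.100+0.195)/2 = 0.1475 → q = 4.3×0.61×0.1475 = 0.3869 m³/s
Panel 2-3: Δb = 11.4 m, d̄ = (0.94+1.33)/2 = 1.135, v̄ = (0.195+0.277)/2 = 0.236 → q = 11.4×1.135×0.236 = 3.054 m³/s
Panel 3-4: Δb = 3.2 m, d̄ = (1.33+0.74)/2 = 1.035, v̄ = (0.277+0.190)/2 = 0.2335 → q = 3.2×1.035×0.2335 = 0.7734 m³/s
Panel 4-5: Δb = 3.9 m, d̄ = (0.74+0.44)/2 = 0.59, v̄ = (0.190+0.173)/2 = 0.1815 → q = 3.9×0.59×0.1815 = 0.4176 m³/s
Q = Σ q = 4.631 m³/s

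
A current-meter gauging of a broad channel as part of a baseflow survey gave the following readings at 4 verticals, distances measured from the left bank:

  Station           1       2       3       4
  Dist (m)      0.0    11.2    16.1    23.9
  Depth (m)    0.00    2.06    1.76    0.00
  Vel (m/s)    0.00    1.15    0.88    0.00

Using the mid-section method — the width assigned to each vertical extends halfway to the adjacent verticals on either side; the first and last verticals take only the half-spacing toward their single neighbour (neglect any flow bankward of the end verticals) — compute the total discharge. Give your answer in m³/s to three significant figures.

28.9 m³/s

w_2 = (16.1 − 0.0)/2 = 8.05 m; q_2 = 1.15 × 2.06 × 8.05 = 19.07 m³/s
w_3 = (23.9 − 11.2)/2 = 6.35 m; q_3 = 0.88 × 1.76 × 6.35 = 9.835 m³/s
Stations 1, 4 contribute zero (depth or velocity is 0).
Q = Σ qᵢ = 28.91 m³/s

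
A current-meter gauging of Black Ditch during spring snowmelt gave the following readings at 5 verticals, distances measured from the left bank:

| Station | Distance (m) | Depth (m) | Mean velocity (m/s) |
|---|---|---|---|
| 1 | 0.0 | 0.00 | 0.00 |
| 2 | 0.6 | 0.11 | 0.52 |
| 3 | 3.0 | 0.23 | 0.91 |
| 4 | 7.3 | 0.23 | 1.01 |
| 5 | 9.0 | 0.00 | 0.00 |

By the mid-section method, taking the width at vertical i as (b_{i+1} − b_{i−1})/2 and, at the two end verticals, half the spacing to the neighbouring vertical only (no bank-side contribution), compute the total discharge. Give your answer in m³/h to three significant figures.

5340 m³/h

w_2 = (3.0 − 0.0)/2 = 1.5 m; q_2 = 0.52 × 0.11 × 1.5 = 0.08580 m³/s
w_3 = (7.3 − 0.6)/2 = 3.35 m; q_3 = 0.91 × 0.23 × 3.35 = 0.7012 m³/s
w_4 = (9.0 − 3.0)/2 = 3 m; q_4 = 1.01 × 0.23 × 3 = 0.6969 m³/s
Stations 1, 5 contribute zero (depth or velocity is 0).
Q = Σ qᵢ = 1.484 m³/s
= 1.484 × 3600 = 5342 m³/h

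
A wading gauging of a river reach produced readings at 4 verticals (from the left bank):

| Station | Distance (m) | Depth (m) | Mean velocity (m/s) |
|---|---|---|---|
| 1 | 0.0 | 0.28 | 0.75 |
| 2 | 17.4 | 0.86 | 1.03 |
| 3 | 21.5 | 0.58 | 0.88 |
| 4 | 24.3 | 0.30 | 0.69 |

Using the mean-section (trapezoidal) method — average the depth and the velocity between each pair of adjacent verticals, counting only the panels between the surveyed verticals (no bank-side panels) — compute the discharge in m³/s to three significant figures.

12.6 m³/s

Panel 1-2: Δb = 17.4 m, d̄ = (0.28+0.86)/2 = 0.57, v̄ = (0.75+1.03)/2 = 0.89 → q = 17.4×0.57×0.89 = 8.827 m³/s
Panel 2-3: Δb = 4.1 m, d̄ = (0.86+0.58)/2 = 0.72, v̄ = (1.03+0.88)/2 = 0.955 → q = 4.1×0.72×0.955 = 2.819 m³/s
Panel 3-4: Δb = 2.8 m, d̄ = (0.58+0.30)/2 = 0.44, v̄ = (0.88+0.69)/2 = 0.785 → q = 2.8×0.44×0.785 = 0.9671 m³/s
Q = Σ q = 12.61 m³/s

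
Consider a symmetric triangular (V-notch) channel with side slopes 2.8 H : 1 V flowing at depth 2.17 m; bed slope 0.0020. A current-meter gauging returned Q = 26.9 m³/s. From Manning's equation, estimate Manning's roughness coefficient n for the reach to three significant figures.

0.0222

A = z·y² = 2.8×2.17² = 13.18 m²
P = 2y√(1+z²) = 2×2.17×√(1+2.8²) = 12.90 m
R = A/P = 13.18/12.90 = 1.022 m
n = (1/Q)·A·R^(2/3)·S^(1/2) = (1/26.9) × 13.18 × 1.014 × 0.04472 = 0.02224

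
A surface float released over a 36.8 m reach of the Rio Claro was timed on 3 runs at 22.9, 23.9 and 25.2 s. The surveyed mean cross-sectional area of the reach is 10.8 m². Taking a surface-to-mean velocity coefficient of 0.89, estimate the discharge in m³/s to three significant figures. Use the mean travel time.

14.7 m³/s

t̄ = (22.9 + 23.9 + 25.2) / 3 = 24 s
v_surface = L / t̄ = 36.8 / 24 = 1.533 m/s
v_mean = 0.89 × 1.533 = 1.365 m/s
Q = A × v_mean = 10.8 × 1.365 = 14.74 m³/s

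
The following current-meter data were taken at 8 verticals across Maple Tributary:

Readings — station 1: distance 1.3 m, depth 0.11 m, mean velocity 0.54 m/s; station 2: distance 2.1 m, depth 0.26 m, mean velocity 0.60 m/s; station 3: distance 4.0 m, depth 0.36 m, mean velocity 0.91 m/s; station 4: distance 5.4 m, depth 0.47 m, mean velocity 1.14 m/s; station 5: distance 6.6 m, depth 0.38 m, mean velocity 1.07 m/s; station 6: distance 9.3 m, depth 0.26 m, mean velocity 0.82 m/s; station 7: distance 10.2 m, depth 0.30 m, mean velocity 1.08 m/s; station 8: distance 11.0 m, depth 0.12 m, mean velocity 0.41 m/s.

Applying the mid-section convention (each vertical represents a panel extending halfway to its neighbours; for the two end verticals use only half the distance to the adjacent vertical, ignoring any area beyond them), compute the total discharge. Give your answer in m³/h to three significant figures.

w_1 = (2.1 − 1.3)/2 = 0.4 m; q_1 = 0.54 × 0.11 × 0.4 = 0.02376 m³/s
w_2 = (4.0 − 1.3)/2 = 1.35 m; q_2 = 0.60 × 0.26 × 1.35 = 0.2106 m³/s
w_3 = (5.4 − 2.1)/2 = 1.65 m; q_3 = 0.91 × 0.36 × 1.65 = 0.5405 m³/s
w_4 = (6.6 − 4.0)/2 = 1.3 m; q_4 = 1.14 × 0.47 × 1.3 = 0.6965 m³/s
w_5 = (9.3 − 5.4)/2 = 1.95 m; q_5 = 1.07 × 0.38 × 1.95 = 0.7929 m³/s
w_6 = (10.2 − 6.6)/2 = 1.8 m; q_6 = 0.82 × 0.26 × 1.8 = 0.3838 m³/s
w_7 = (11.0 − 9.3)/2 = 0.85 m; q_7 = 1.08 × 0.30 × 0.85 = 0.2754 m³/s
w_8 = (11.0 − 10.2)/2 = 0.4 m; q_8 = 0.41 × 0.12 × 0.4 = 0.01968 m³/s
Q = Σ qᵢ = 2.943 m³/s
= 2.943 × 3600 = 10600 m³/h

10600 m³/h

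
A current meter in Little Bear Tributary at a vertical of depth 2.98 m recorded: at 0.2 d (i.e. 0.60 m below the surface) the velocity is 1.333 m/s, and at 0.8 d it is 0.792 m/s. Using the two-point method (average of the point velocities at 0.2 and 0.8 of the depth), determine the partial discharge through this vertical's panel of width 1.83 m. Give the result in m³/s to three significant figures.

v̄ = (1.333 + 0.792) / 2 = 1.063 m/s
q = v̄ × d × w = 1.063 × 2.98 × 1.83 = 5.794 m³/s

5.79 m³/s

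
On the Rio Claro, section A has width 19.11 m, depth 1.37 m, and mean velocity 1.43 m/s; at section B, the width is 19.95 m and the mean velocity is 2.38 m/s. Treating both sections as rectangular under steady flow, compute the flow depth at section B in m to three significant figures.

0.788 m

Q = A₁V₁ = (19.11×1.37) × 1.43 = 37.44 m³/s
d₂ = Q/(b₂ V₂) = 37.44/(19.95×2.38) = 0.7885 m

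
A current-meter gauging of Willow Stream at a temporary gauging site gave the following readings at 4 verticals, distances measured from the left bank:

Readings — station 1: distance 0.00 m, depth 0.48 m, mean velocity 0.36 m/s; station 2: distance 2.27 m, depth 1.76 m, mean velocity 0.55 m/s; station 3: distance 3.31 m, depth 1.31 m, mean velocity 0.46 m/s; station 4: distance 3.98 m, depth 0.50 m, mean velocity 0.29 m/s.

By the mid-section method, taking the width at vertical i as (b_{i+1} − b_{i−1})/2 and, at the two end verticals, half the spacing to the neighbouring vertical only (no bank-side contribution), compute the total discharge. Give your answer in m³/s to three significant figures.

2.36 m³/s

w_1 = (2.27 − 0.00)/2 = 1.135 m; q_1 = 0.36 × 0.48 × 1.135 = 0.1961 m³/s
w_2 = (3.31 − 0.00)/2 = 1.655 m; q_2 = 0.55 × 1.76 × 1.655 = 1.602 m³/s
w_3 = (3.98 − 2.27)/2 = 0.855 m; q_3 = 0.46 × 1.31 × 0.855 = 0.5152 m³/s
w_4 = (3.98 − 3.31)/2 = 0.335 m; q_4 = 0.29 × 0.50 × 0.335 = 0.04858 m³/s
Q = Σ qᵢ = 2.362 m³/s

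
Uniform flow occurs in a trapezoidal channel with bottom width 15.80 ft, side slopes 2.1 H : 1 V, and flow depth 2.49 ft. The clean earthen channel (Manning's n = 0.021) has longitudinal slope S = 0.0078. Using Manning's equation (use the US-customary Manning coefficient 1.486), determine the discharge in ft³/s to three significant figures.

504 ft³/s

A = (b + z·y)·y = (15.80 + 2.1×2.49)×2.49 = 52.36 ft²
P = b + 2y√(1+z²) = 15.80 + 2×2.49×√(1+2.1²) = 27.38 ft
R = A/P = 52.36/27.38 = 1.912 ft
Q = (1.486/n)·A·R^(2/3)·S^(1/2) = (1.486/0.021) × 52.36 × 1.912^(2/3) × 0.0078^(1/2) = 504.1 ft³/s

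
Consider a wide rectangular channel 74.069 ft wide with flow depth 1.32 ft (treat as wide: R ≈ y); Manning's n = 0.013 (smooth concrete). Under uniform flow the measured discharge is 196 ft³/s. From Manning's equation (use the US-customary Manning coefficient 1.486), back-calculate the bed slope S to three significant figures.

0.000212

A = b·y = 74.069 × 1.32 = 97.77 ft²
Wide channel: R ≈ y = 1.32 ft
S = (Q·n / (1.486·A·R^(2/3)))² = (196×0.013 / (1.486×97.77×1.203))² = 0.0002124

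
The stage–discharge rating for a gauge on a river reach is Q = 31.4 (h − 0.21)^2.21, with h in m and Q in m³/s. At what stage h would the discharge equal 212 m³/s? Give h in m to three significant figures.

2.58 m

h − h₀ = (Q/C)^(1/b) = (212/31.4)^(1/2.21) = 2.373 m
h = 0.21 + 2.373 = 2.583 m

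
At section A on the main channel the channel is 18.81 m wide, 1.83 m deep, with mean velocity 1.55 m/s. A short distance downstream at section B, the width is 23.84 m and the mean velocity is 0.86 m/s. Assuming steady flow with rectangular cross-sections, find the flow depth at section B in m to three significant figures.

2.60 m

Q = A₁V₁ = (18.81×1.83) × 1.55 = 53.35 m³/s
d₂ = Q/(b₂ V₂) = 53.35/(23.84×0.86) = 2.602 m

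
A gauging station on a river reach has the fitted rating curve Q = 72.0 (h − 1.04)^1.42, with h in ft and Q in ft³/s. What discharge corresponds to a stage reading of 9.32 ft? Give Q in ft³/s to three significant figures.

Q = 72.0 × (9.32 − 1.04)^1.42 = 72.0 × 8.28^1.42 = 1449 ft³/s

1450 ft³/s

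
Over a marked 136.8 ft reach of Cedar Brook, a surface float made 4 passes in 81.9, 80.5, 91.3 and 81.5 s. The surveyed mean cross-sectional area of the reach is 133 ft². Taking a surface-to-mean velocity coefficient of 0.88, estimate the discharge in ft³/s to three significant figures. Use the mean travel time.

t̄ = (81.9 + 80.5 + 91.3 + 81.5) / 4 = 83.8 s
v_surface = L / t̄ = 136.8 / 83.8 = 1.632 ft/s
v_mean = 0.88 × 1.632 = 1.437 ft/s
Q = A × v_mean = 133 × 1.437 = 191.1 ft³/s

191 ft³/s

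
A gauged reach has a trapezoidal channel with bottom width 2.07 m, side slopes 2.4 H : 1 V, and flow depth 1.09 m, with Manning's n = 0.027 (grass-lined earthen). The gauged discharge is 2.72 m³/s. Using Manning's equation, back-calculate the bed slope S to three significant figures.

A = (b + z·y)·y = (2.07 + 2.4×1.09)×1.09 = 5.108 m²
P = b + 2y√(1+z²) = 2.07 + 2×1.09×√(1+2.4²) = 7.738 m
R = A/P = 5.108/7.738 = 0.6601 m
S = (Q·n / (1·A·R^(2/3)))² = (2.72×0.027 / (1×5.108×0.7581))² = 0.0003597

0.000360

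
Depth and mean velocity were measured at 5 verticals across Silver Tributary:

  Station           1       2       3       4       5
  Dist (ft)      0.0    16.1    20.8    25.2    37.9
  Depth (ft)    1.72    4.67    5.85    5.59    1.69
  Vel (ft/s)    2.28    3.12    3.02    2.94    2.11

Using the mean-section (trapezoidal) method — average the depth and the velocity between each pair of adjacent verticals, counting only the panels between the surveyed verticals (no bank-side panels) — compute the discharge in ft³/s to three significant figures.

407 ft³/s

Panel 1-2: Δb = 16.1 ft, d̄ = (1.72+4.67)/2 = 3.195, v̄ = (2.28+3.12)/2 = 2.7 → q = 16.1×3.195×2.7 = 138.9 ft³/s
Panel 2-3: Δb = 4.7 ft, d̄ = (4.67+5.85)/2 = 5.26, v̄ = (3.12+3.02)/2 = 3.07 → q = 4.7×5.26×3.07 = 75.90 ft³/s
Panel 3-4: Δb = 4.4 ft, d̄ = (5.85+5.59)/2 = 5.72, v̄ = (3.02+2.94)/2 = 2.98 → q = 4.4×5.72×2.98 = 75.00 ft³/s
Panel 4-5: Δb = 12.7 ft, d̄ = (5.59+1.69)/2 = 3.64, v̄ = (2.94+2.11)/2 = 2.525 → q = 12.7×3.64×2.525 = 116.7 ft³/s
Q = Σ q = 406.5 ft³/s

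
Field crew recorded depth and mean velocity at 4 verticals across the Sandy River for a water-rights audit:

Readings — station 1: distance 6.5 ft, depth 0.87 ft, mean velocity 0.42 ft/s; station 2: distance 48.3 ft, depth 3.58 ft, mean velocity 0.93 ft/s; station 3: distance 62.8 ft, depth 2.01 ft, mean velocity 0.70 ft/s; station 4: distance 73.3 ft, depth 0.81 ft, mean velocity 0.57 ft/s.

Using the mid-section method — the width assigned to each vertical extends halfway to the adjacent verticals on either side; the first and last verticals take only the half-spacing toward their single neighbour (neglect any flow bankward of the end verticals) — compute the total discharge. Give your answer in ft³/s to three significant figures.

w_1 = (48.3 − 6.5)/2 = 20.9 ft; q_1 = 0.42 × 0.87 × 20.9 = 7.637 ft³/s
w_2 = (62.8 − 6.5)/2 = 28.15 ft; q_2 = 0.93 × 3.58 × 28.15 = 93.72 ft³/s
w_3 = (73.3 − 48.3)/2 = 12.5 ft; q_3 = 0.70 × 2.01 × 12.5 = 17.59 ft³/s
w_4 = (73.3 − 62.8)/2 = 5.25 ft; q_4 = 0.57 × 0.81 × 5.25 = 2.424 ft³/s
Q = Σ qᵢ = 121.4 ft³/s

121 ft³/s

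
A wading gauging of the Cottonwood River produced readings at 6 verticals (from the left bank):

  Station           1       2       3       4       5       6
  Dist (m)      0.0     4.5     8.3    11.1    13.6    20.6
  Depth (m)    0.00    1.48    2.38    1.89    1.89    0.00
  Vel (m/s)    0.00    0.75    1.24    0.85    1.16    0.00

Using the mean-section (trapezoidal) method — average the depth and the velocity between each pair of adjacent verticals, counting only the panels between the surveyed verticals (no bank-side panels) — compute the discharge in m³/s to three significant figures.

23.4 m³/s

Panel 1-2: Δb = 4.5 m, d̄ = (0.00+1.48)/2 = 0.74, v̄ = (0.00+0.75)/2 = 0.375 → q = 4.5×0.74×0.375 = 1.249 m³/s
Panel 2-3: Δb = 3.8 m, d̄ = (1.48+2.38)/2 = 1.93, v̄ = (0.75+1.24)/2 = 0.995 → q = 3.8×1.93×0.995 = 7.297 m³/s
Panel 3-4: Δb = 2.8 m, d̄ = (2.38+1.89)/2 = 2.135, v̄ = (1.24+0.85)/2 = 1.045 → q = 2.8×2.135×1.045 = 6.247 m³/s
Panel 4-5: Δb = 2.5 m, d̄ = (1.89+1.89)/2 = 1.89, v̄ = (0.85+1.16)/2 = 1.005 → q = 2.5×1.89×1.005 = 4.749 m³/s
Panel 5-6: Δb = 7 m, d̄ = (1.89+0.00)/2 = 0.945, v̄ = (1.16+0.00)/2 = 0.58 → q = 7×0.945×0.58 = 3.837 m³/s
Q = Σ q = 23.38 m³/s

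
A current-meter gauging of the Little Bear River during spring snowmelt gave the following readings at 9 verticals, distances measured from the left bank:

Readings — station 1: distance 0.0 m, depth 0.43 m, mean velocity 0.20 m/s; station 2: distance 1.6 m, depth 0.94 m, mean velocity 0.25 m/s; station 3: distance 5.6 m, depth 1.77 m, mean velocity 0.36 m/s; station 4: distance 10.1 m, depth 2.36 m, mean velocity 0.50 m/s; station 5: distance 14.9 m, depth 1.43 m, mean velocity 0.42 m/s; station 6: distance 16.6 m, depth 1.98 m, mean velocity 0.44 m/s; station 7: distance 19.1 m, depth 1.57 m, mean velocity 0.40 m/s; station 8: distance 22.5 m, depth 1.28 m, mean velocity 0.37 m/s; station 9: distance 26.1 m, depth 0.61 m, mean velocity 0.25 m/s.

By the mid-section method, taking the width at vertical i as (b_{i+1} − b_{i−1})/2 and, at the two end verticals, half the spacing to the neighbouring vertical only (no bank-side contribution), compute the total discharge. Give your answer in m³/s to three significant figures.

16.5 m³/s

w_1 = (1.6 − 0.0)/2 = 0.8 m; q_1 = 0.20 × 0.43 × 0.8 = 0.06880 m³/s
w_2 = (5.6 − 0.0)/2 = 2.8 m; q_2 = 0.25 × 0.94 × 2.8 = 0.6580 m³/s
w_3 = (10.1 − 1.6)/2 = 4.25 m; q_3 = 0.36 × 1.77 × 4.25 = 2.708 m³/s
w_4 = (14.9 − 5.6)/2 = 4.65 m; q_4 = 0.50 × 2.36 × 4.65 = 5.487 m³/s
w_5 = (16.6 − 10.1)/2 = 3.25 m; q_5 = 0.42 × 1.43 × 3.25 = 1.952 m³/s
w_6 = (19.1 − 14.9)/2 = 2.1 m; q_6 = 0.44 × 1.98 × 2.1 = 1.830 m³/s
w_7 = (22.5 − 16.6)/2 = 2.95 m; q_7 = 0.40 × 1.57 × 2.95 = 1.853 m³/s
w_8 = (26.1 − 19.1)/2 = 3.5 m; q_8 = 0.37 × 1.28 × 3.5 = 1.658 m³/s
w_9 = (26.1 − 22.5)/2 = 1.8 m; q_9 = 0.25 × 0.61 × 1.8 = 0.2745 m³/s
Q = Σ qᵢ = 16.49 m³/s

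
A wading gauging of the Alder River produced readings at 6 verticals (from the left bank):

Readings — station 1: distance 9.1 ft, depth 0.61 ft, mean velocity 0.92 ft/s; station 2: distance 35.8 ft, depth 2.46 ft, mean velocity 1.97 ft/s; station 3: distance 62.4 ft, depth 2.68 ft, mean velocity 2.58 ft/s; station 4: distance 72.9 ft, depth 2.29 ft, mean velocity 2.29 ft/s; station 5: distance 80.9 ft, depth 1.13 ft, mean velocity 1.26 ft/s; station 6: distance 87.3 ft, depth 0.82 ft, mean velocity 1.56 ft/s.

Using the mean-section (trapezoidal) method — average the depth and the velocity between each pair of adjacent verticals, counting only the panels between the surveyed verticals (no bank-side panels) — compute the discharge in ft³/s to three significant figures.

Panel 1-2: Δb = 26.7 ft, d̄ = (0.61+2.46)/2 = 1.535, v̄ = (0.92+1.97)/2 = 1.445 → q = 26.7×1.535×1.445 = 59.22 ft³/s
Panel 2-3: Δb = 26.6 ft, d̄ = (2.46+2.68)/2 = 2.57, v̄ = (1.97+2.58)/2 = 2.275 → q = 26.6×2.57×2.275 = 155.5 ft³/s
Panel 3-4: Δb = 10.5 ft, d̄ = (2.68+2.29)/2 = 2.485, v̄ = (2.58+2.29)/2 = 2.435 → q = 10.5×2.485×2.435 = 63.54 ft³/s
Panel 4-5: Δb = 8 ft, d̄ = (2.29+1.13)/2 = 1.71, v̄ = (2.29+1.26)/2 = 1.775 → q = 8×1.71×1.775 = 24.28 ft³/s
Panel 5-6: Δb = 6.4 ft, d̄ = (1.13+0.82)/2 = 0.975, v̄ = (1.26+1.56)/2 = 1.41 → q = 6.4×0.975×1.41 = 8.798 ft³/s
Q = Σ q = 311.4 ft³/s

311 ft³/s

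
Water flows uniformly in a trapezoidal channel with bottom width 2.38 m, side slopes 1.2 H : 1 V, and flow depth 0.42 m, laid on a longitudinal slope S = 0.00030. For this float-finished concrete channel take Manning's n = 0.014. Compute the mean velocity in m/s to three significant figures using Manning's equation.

A = (b + z·y)·y = (2.38 + 1.2×0.42)×0.42 = 1.211 m²
P = b + 2y√(1+z²) = 2.38 + 2×0.42×√(1+1.2²) = 3.692 m
R = A/P = 1.211/3.692 = 0.3281 m
Q = (1/n)·A·R^(2/3)·S^(1/2) = (1/0.014) × 1.211 × 0.3281^(2/3) × 0.00030^(1/2) = 0.7128 m³/s
V = Q/A = 0.7128/1.211 = 0.5885 m/s

0.588 m/s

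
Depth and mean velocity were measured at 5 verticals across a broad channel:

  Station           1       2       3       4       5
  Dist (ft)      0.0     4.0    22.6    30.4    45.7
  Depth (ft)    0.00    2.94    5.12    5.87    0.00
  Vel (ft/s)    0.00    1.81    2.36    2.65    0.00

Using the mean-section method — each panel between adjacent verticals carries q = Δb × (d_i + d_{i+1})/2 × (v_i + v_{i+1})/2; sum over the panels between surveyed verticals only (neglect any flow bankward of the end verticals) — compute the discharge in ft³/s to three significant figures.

Panel 1-2: Δb = 4 ft, d̄ = (0.00+2.94)/2 = 1.47, v̄ = (0.00+1.81)/2 = 0.905 → q = 4×1.47×0.905 = 5.321 ft³/s
Panel 2-3: Δb = 18.6 ft, d̄ = (2.94+5.12)/2 = 4.03, v̄ = (1.81+2.36)/2 = 2.085 → q = 18.6×4.03×2.085 = 156.3 ft³/s
Panel 3-4: Δb = 7.8 ft, d̄ = (5.12+5.87)/2 = 5.495, v̄ = (2.36+2.65)/2 = 2.505 → q = 7.8×5.495×2.505 = 107.4 ft³/s
Panel 4-5: Δb = 15.3 ft, d̄ = (5.87+0.00)/2 = 2.935, v̄ = (2.65+0.00)/2 = 1.325 → q = 15.3×2.935×1.325 = 59.50 ft³/s
Q = Σ q = 328.5 ft³/s

328 ft³/s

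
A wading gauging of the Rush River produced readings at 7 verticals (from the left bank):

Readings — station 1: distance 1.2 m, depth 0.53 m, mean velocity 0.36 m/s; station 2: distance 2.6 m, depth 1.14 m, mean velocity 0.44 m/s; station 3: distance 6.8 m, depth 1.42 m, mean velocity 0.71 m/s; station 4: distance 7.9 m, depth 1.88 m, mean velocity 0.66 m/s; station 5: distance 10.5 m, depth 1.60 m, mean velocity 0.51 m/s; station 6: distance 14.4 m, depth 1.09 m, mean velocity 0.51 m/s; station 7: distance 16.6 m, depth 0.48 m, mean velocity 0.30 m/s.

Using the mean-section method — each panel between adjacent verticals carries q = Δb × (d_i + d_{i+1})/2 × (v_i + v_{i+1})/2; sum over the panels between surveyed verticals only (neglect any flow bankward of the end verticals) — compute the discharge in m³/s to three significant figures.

Panel 1-2: Δb = 1.4 m, d̄ = (0.53+1.14)/2 = 0.835, v̄ = (0.36+0.44)/2 = 0.4 → q = 1.4×0.835×0.4 = 0.4676 m³/s
Panel 2-3: Δb = 4.2 m, d̄ = (1.14+1.42)/2 = 1.28, v̄ = (0.44+0.71)/2 = 0.575 → q = 4.2×1.28×0.575 = 3.091 m³/s
Panel 3-4: Δb = 1.1 m, d̄ = (1.42+1.88)/2 = 1.65, v̄ = (0.71+0.66)/2 = 0.685 → q = 1.1×1.65×0.685 = 1.243 m³/s
Panel 4-5: Δb = 2.6 m, d̄ = (1.88+1.60)/2 = 1.74, v̄ = (0.66+0.51)/2 = 0.585 → q = 2.6×1.74×0.585 = 2.647 m³/s
Panel 5-6: Δb = 3.9 m, d̄ = (1.60+1.09)/2 = 1.345, v̄ = (0.51+0.51)/2 = 0.51 → q = 3.9×1.345×0.51 = 2.675 m³/s
Panel 6-7: Δb = 2.2 m, d̄ = (1.09+0.48)/2 = 0.785, v̄ = (0.51+0.30)/2 = 0.405 → q = 2.2×0.785×0.405 = 0.6994 m³/s
Q = Σ q = 10.82 m³/s

10.8 m³/s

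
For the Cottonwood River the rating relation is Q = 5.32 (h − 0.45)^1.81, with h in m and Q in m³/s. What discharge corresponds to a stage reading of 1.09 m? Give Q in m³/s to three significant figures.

2.37 m³/s

Q = 5.32 × (1.09 − 0.45)^1.81 = 5.32 × 0.64^1.81 = 2.372 m³/s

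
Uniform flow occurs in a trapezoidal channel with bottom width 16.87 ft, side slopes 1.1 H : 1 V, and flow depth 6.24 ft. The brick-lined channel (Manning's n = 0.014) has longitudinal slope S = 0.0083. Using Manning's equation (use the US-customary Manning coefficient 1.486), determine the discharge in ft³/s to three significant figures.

A = (b + z·y)·y = (16.87 + 1.1×6.24)×6.24 = 148.1 ft²
P = b + 2y√(1+z²) = 16.87 + 2×6.24×√(1+1.1²) = 35.42 ft
R = A/P = 148.1/35.42 = 4.181 ft
Q = (1.486/n)·A·R^(2/3)·S^(1/2) = (1.486/0.014) × 148.1 × 4.181^(2/3) × 0.0083^(1/2) = 3717 ft³/s

3720 ft³/s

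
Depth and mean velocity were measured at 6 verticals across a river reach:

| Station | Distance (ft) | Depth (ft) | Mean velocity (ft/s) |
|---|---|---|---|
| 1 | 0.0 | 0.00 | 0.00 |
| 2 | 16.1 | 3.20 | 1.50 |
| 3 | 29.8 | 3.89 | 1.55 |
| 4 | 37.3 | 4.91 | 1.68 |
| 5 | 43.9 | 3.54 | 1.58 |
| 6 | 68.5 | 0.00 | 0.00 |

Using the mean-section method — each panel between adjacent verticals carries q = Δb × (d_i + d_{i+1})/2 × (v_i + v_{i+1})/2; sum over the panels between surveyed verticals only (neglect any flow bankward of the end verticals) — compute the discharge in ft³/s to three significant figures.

227 ft³/s

Panel 1-2: Δb = 16.1 ft, d̄ = (0.00+3.20)/2 = 1.6, v̄ = (0.00+1.50)/2 = 0.75 → q = 16.1×1.6×0.75 = 19.32 ft³/s
Panel 2-3: Δb = 13.7 ft, d̄ = (3.20+3.89)/2 = 3.545, v̄ = (1.50+1.55)/2 = 1.525 → q = 13.7×3.545×1.525 = 74.06 ft³/s
Panel 3-4: Δb = 7.5 ft, d̄ = (3.89+4.91)/2 = 4.4, v̄ = (1.55+1.68)/2 = 1.615 → q = 7.5×4.4×1.615 = 53.30 ft³/s
Panel 4-5: Δb = 6.6 ft, d̄ = (4.91+3.54)/2 = 4.225, v̄ = (1.68+1.58)/2 = 1.63 → q = 6.6×4.225×1.63 = 45.45 ft³/s
Panel 5-6: Δb = 24.6 ft, d̄ = (3.54+0.00)/2 = 1.77, v̄ = (1.58+0.00)/2 = 0.79 → q = 24.6×1.77×0.79 = 34.40 ft³/s
Q = Σ q = 226.5 ft³/s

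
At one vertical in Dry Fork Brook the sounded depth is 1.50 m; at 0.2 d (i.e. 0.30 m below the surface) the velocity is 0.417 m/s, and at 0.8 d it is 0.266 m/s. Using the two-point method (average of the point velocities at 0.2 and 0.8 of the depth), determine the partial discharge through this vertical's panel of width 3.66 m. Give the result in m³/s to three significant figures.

v̄ = (0.417 + 0.266) / 2 = 0.3415 m/s
q = v̄ × d × w = 0.3415 × 1.50 × 3.66 = 1.875 m³/s

1.87 m³/s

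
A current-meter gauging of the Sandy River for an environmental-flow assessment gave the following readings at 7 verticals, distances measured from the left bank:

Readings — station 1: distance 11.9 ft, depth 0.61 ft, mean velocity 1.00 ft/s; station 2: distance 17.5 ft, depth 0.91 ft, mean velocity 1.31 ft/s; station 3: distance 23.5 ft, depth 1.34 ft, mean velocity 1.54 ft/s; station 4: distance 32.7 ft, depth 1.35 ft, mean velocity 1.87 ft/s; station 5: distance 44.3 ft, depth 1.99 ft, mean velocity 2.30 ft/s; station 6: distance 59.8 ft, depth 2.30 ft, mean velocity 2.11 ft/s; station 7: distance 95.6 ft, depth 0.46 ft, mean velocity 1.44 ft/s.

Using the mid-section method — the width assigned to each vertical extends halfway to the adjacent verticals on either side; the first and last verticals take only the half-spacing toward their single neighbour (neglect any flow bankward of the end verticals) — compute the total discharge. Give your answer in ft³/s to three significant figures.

249 ft³/s

w_1 = (17.5 − 11.9)/2 = 2.8 ft; q_1 = 1.00 × 0.61 × 2.8 = 1.708 ft³/s
w_2 = (23.5 − 11.9)/2 = 5.8 ft; q_2 = 1.31 × 0.91 × 5.8 = 6.914 ft³/s
w_3 = (32.7 − 17.5)/2 = 7.6 ft; q_3 = 1.54 × 1.34 × 7.6 = 15.68 ft³/s
w_4 = (44.3 − 23.5)/2 = 10.4 ft; q_4 = 1.87 × 1.35 × 10.4 = 26.25 ft³/s
w_5 = (59.8 − 32.7)/2 = 13.55 ft; q_5 = 2.30 × 1.99 × 13.55 = 62.02 ft³/s
w_6 = (95.6 − 44.3)/2 = 25.65 ft; q_6 = 2.11 × 2.30 × 25.65 = 124.5 ft³/s
w_7 = (95.6 − 59.8)/2 = 17.9 ft; q_7 = 1.44 × 0.46 × 17.9 = 11.86 ft³/s
Q = Σ qᵢ = 248.9 ft³/s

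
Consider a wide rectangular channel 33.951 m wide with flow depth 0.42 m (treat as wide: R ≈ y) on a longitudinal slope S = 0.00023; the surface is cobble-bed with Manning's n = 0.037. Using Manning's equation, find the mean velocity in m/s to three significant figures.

A = b·y = 33.951 × 0.42 = 14.26 m²
Wide channel: R ≈ y = 0.42 m
Q = (1/n)·A·R^(2/3)·S^(1/2) = (1/0.037) × 14.26 × 0.4200^(2/3) × 0.00023^(1/2) = 3.278 m³/s
V = Q/A = 3.278/14.26 = 0.2299 m/s

0.230 m/s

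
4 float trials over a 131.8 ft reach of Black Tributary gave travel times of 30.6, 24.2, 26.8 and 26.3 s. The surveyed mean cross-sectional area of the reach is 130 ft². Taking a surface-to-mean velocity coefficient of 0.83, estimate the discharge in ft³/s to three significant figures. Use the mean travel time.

527 ft³/s

t̄ = (30.6 + 24.2 + 26.8 + 26.3) / 4 = 26.975 s
v_surface = L / t̄ = 131.8 / 26.975 = 4.886 ft/s
v_mean = 0.83 × 4.886 = 4.055 ft/s
Q = A × v_mean = 130 × 4.055 = 527.2 ft³/s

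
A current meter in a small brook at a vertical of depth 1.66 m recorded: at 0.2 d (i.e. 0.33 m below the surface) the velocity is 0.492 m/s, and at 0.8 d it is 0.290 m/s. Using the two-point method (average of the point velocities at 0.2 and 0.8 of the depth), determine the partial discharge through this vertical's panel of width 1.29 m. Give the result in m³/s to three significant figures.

v̄ = (0.492 + 0.290) / 2 = 0.3910 m/s
q = v̄ × d × w = 0.3910 × 1.66 × 1.29 = 0.8373 m³/s

0.837 m³/s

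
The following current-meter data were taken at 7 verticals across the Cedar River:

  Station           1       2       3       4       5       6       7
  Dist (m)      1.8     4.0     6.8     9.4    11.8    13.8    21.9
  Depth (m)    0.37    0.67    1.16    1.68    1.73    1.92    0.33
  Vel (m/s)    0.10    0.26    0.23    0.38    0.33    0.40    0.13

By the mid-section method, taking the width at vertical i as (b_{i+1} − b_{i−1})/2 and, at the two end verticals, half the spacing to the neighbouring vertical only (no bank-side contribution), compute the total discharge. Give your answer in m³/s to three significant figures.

w_1 = (4.0 − 1.8)/2 = 1.1 m; q_1 = 0.10 × 0.37 × 1.1 = 0.04070 m³/s
w_2 = (6.8 − 1.8)/2 = 2.5 m; q_2 = 0.26 × 0.67 × 2.5 = 0.4355 m³/s
w_3 = (9.4 − 4.0)/2 = 2.7 m; q_3 = 0.23 × 1.16 × 2.7 = 0.7204 m³/s
w_4 = (11.8 − 6.8)/2 = 2.5 m; q_4 = 0.38 × 1.68 × 2.5 = 1.596 m³/s
w_5 = (13.8 − 9.4)/2 = 2.2 m; q_5 = 0.33 × 1.73 × 2.2 = 1.256 m³/s
w_6 = (21.9 − 11.8)/2 = 5.05 m; q_6 = 0.40 × 1.92 × 5.05 = 3.878 m³/s
w_7 = (21.9 − 13.8)/2 = 4.05 m; q_7 = 0.13 × 0.33 × 4.05 = 0.1737 m³/s
Q = Σ qᵢ = 8.101 m³/s

8.10 m³/s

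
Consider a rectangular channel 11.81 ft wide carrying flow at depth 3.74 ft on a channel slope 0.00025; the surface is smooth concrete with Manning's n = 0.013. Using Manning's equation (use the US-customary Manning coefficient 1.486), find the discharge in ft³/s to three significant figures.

A = b·y = 11.81 × 3.74 = 44.17 ft²
P = b + 2y = 11.81 + 2×3.74 = 19.29 ft
R = A/P = 44.17/19.29 = 2.290 ft
Q = (1.486/n)·A·R^(2/3)·S^(1/2) = (1.486/0.013) × 44.17 × 2.290^(2/3) × 0.00025^(1/2) = 138.7 ft³/s

139 ft³/s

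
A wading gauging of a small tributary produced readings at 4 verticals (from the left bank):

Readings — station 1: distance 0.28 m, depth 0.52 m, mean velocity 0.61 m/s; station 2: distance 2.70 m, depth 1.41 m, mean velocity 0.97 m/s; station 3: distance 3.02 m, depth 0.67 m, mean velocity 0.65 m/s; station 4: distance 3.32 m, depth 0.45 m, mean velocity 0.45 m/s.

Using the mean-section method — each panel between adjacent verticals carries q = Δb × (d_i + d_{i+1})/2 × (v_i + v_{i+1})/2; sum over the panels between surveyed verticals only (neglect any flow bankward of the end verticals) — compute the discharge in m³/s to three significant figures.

Panel 1-2: Δb = 2.42 m, d̄ = (0.52+1.41)/2 = 0.965, v̄ = (0.61+0.97)/2 = 0.79 → q = 2.42×0.965×0.79 = 1.845 m³/s
Panel 2-3: Δb = 0.32 m, d̄ = (1.41+0.67)/2 = 1.04, v̄ = (0.97+0.65)/2 = 0.81 → q = 0.32×1.04×0.81 = 0.2696 m³/s
Panel 3-4: Δb = 0.3 m, d̄ = (0.67+0.45)/2 = 0.56, v̄ = (0.65+0.45)/2 = 0.55 → q = 0.3×0.56×0.55 = 0.09240 m³/s
Q = Σ q = 2.207 m³/s

2.21 m³/s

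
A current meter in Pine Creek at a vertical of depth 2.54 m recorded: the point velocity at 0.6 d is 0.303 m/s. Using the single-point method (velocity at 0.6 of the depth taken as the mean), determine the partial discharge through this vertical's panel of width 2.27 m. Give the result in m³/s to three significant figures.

v̄ = v₀.₆ = 0.303 m/s
q = v̄ × d × w = 0.3030 × 2.54 × 2.27 = 1.747 m³/s

1.75 m³/s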